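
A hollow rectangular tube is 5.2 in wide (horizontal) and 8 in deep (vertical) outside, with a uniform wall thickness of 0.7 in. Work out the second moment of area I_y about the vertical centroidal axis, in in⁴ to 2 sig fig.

I_y ≈ 64 in⁴

Split into non-overlapping primitives; take the origin at the lower-left of the bounding box.
Outer rectangle: 5.2 × 8, A = 41.6 in², x = 2.6 in, Ī = 93.74 in⁴.
Inner void (subtracted): 3.8 × 6.6, A = 25.08 in², x = 2.6 in, Ī = 30.18 in⁴.
By symmetry the centroid is at mid-width, x̄ = 2.6 in.
All pieces are centred on the vertical centroidal axis, so I = ΣĪ (holes subtracted) = 63.56 in⁴.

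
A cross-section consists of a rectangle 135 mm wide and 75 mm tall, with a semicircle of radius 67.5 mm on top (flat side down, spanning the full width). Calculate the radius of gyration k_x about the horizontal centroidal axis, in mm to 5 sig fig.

Treat the section as a set of non-overlapping primitives; coordinates are from the bounding-box lower-left.
Rectangular body: 135 × 75, A = 10 125 mm², y = 37.5 mm, Ī = 4 746 094 mm⁴.
Semicircular cap: semicircle r = 67.5, A = 7156.941 mm², y = 103.6479 mm, Ī = 2 278 490 mm⁴.
Centroid: ȳ = ΣA·y / ΣA = 64.89371 mm.
Transfer each piece to the horizontal centroidal axis using Ī + A·d² with d = y − 64.89371:
  rectangular body: d = -27.39371 mm → contributes +12 344 051 mm⁴
  semicircular cap: d = 38.75418 mm → contributes +13 027 401 mm⁴
Total I = 25 371 452 mm⁴.
Radius of gyration: k = √(I/A) = √(25 371 452 / 17281.94) = 38.31567 mm.

k_x ≈ 38.316 mm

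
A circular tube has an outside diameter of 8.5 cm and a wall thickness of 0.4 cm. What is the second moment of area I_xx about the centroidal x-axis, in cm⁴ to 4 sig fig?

I_xx ≈ 83.68 cm⁴

Break the section into simple shapes (no overlaps), measuring from the bottom-left corner of the bounding box.
Outer circle: ⌀8.5, A = 56.745 cm², y = 4.25 cm, Ī = 256.239 cm⁴.
Bore (subtracted): ⌀7.7, A = 46.5663 cm², y = 4.25 cm, Ī = 172.557 cm⁴.
By symmetry the centroid is at mid-height, ȳ = 4.25 cm.
All pieces are centred on the centroidal x-axis, so I = ΣĪ (holes subtracted) = 83.6821 cm⁴.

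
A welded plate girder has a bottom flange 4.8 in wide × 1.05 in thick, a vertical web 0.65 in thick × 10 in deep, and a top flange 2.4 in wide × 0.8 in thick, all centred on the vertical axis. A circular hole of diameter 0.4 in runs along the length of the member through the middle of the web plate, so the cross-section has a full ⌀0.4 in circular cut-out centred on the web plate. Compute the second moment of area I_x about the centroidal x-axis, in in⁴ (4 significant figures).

Split into non-overlapping primitives; take the origin at the lower-left of the bounding box.
Bottom plate: 4.8 × 1.05, A = 5.04 in², y = 0.525 in, Ī = 0.46305 in⁴.
Web plate: 0.65 × 10, A = 6.5 in², y = 6.05 in, Ī = 54.1667 in⁴.
Top plate: 2.4 × 0.8, A = 1.92 in², y = 11.45 in, Ī = 0.1024 in⁴.
Hole (subtracted): ⌀0.4, A = 0.125664 in², y = 6.05 in, Ī = 0.00125664 in⁴.
Centroid: ȳ = ΣA·y / ΣA = 4.73925 in.
Transfer each piece to the centroidal x-axis using Ī + A·d² with d = y − 4.73925:
  bottom plate: d = -4.21425 in → contributes +89.9729 in⁴
  web plate: d = 1.31075 in → contributes +65.3341 in⁴
  top plate: d = 6.71075 in → contributes +86.568 in⁴
  hole: d = 1.31075 in → contributes −0.217156 in⁴
Total I = 241.658 in⁴.

I_x ≈ 241.7 in⁴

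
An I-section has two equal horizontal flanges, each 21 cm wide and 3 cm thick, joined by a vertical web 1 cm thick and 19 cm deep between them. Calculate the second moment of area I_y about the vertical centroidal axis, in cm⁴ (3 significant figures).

Decompose the section into non-overlapping parts with the origin at the bottom-left of its bounding rectangle.
Bottom flange: 21 × 3, A = 63 cm², x = 10.5 cm, Ī = 2315.3 cm⁴.
Web: 1 × 19, A = 19 cm², x = 10.5 cm, Ī = 1.5833 cm⁴.
Top flange: 21 × 3, A = 63 cm², x = 10.5 cm, Ī = 2315.3 cm⁴.
By symmetry the centroid is at mid-width, x̄ = 10.5 cm.
All pieces are centred on the vertical centroidal axis, so I = ΣĪ = 4632.1 cm⁴.

I_y ≈ 4630 cm⁴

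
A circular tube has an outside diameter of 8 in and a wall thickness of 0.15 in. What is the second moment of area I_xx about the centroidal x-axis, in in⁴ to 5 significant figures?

I_xx ≈ 28.505 in⁴

Decompose the section into non-overlapping parts with the origin at the bottom-left of its bounding rectangle.
Outer circle: ⌀8, A = 50.26548 in², y = 4 in, Ī = 201.0619 in⁴.
Bore (subtracted): ⌀7.7, A = 46.56626 in², y = 4 in, Ī = 172.5571 in⁴.
By symmetry the centroid is at mid-height, ȳ = 4 in.
All pieces are centred on the centroidal x-axis, so I = ΣĪ (holes subtracted) = 28.50484 in⁴.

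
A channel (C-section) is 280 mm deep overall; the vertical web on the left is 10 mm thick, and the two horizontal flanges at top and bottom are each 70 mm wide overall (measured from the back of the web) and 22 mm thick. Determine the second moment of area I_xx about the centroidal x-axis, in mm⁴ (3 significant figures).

I_xx ≈ 6.23 × 10⁷ mm⁴

Split into non-overlapping primitives; take the origin at the lower-left of the bounding box.
Web: 10 × 280, A = 2 800 mm², y = 140 mm, Ī = 18 293 333 mm⁴.
Top flange (beyond web): 60 × 22, A = 1 320 mm², y = 269 mm, Ī = 53 240 mm⁴.
Bottom flange (beyond web): 60 × 22, A = 1 320 mm², y = 11 mm, Ī = 53 240 mm⁴.
By symmetry the centroid is at mid-height, ȳ = 140 mm.
Transfer each piece to the centroidal x-axis using Ī + A·d² with d = y − 140:
  web: d = 0 mm → contributes +18 293 333 mm⁴
  top flange (beyond web): d = 129 mm → contributes +22 019 360 mm⁴
  bottom flange (beyond web): d = -129 mm → contributes +22 019 360 mm⁴
Total I = 62 332 053 mm⁴.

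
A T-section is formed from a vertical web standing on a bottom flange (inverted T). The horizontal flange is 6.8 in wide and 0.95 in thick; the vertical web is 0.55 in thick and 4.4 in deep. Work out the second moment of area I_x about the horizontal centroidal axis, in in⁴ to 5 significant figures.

I_x ≈ 16.988 in⁴

Treat the section as a set of non-overlapping primitives; coordinates are from the bounding-box lower-left.
Flange: 6.8 × 0.95, A = 6.46 in², y = 0.475 in, Ī = 0.4858458 in⁴.
Web: 0.55 × 4.4, A = 2.42 in², y = 3.15 in, Ī = 3.904267 in⁴.
Centroid: ȳ = ΣA·y / ΣA = 1.203998 in.
Transfer each piece to the horizontal centroidal axis using Ī + A·d² with d = y − 1.203998:
  flange: d = -0.7289977 in → contributes +3.918933 in⁴
  web: d = 1.946002 in → contributes +13.06862 in⁴
Total I = 16.98756 in⁴.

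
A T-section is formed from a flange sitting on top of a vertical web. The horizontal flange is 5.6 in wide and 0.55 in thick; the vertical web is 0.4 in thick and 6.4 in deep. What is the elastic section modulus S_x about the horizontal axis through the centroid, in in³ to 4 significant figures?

Decompose the section into non-overlapping parts with the origin at the bottom-left of its bounding rectangle.
Flange: 5.6 × 0.55, A = 3.08 in², y = 6.675 in, Ī = 0.0776417 in⁴.
Web: 0.4 × 6.4, A = 2.56 in², y = 3.2 in, Ī = 8.73813 in⁴.
Centroid: ȳ = ΣA·y / ΣA = 5.0977 in.
Transfer each piece to the horizontal axis through the centroid using Ī + A·d² with d = y − 5.0977:
  flange: d = 1.5773 in → contributes +7.74035 in⁴
  web: d = -1.8977 in → contributes +17.9573 in⁴
Total I = 25.6977 in⁴.
Extreme fibre distance c = 5.0977 in; S = I/c = 5.04104 in³.

S_x ≈ 5.041 in³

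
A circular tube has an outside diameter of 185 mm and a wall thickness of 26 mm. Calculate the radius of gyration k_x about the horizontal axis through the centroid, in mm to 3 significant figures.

k_x ≈ 57.0 mm

Treat the section as a set of non-overlapping primitives; coordinates are from the bounding-box lower-left.
Outer circle: ⌀185, A = 26 880 mm², y = 92.5 mm, Ī = 57 498 539 mm⁴.
Bore (subtracted): ⌀133, A = 13 893 mm², y = 92.5 mm, Ī = 15 359 478 mm⁴.
By symmetry the centroid is at mid-height, ȳ = 92.5 mm.
All pieces are centred on the horizontal axis through the centroid, so I = ΣĪ (holes subtracted) = 42 139 061 mm⁴.
Radius of gyration: k = √(I/A) = √(42 139 061 / 12 987) = 56.962 mm.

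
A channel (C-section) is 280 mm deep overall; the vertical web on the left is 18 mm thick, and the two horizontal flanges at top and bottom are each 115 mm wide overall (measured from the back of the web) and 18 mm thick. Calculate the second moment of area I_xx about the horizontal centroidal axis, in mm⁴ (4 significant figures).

Decompose the section into non-overlapping parts with the origin at the bottom-left of its bounding rectangle.
Web: 18 × 280, A = 5 040 mm², y = 140 mm, Ī = 32 928 000 mm⁴.
Top flange (beyond web): 97 × 18, A = 1 746 mm², y = 271 mm, Ī = 47 142 mm⁴.
Bottom flange (beyond web): 97 × 18, A = 1 746 mm², y = 9 mm, Ī = 47 142 mm⁴.
By symmetry the centroid is at mid-height, ȳ = 140 mm.
Transfer each piece to the horizontal centroidal axis using Ī + A·d² with d = y − 140:
  web: d = 0 mm → contributes +32 928 000 mm⁴
  top flange (beyond web): d = 131 mm → contributes +30 010 248 mm⁴
  bottom flange (beyond web): d = -131 mm → contributes +30 010 248 mm⁴
Total I = 92 948 496 mm⁴.

I_xx ≈ 9.295 × 10⁷ mm⁴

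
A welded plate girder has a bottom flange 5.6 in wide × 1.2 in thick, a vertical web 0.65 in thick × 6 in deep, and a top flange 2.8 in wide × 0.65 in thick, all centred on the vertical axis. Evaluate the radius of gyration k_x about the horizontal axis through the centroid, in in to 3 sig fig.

k_x ≈ 2.74 in

Break the section into simple shapes (no overlaps), measuring from the bottom-left corner of the bounding box.
Bottom plate: 5.6 × 1.2, A = 6.72 in², y = 0.6 in, Ī = 0.8064 in⁴.
Web plate: 0.65 × 6, A = 3.9 in², y = 4.2 in, Ī = 11.7 in⁴.
Top plate: 2.8 × 0.65, A = 1.82 in², y = 7.525 in, Ī = 0.064079 in⁴.
Centroid: ȳ = ΣA·y / ΣA = 2.7418 in.
Transfer each piece to the horizontal axis through the centroid using Ī + A·d² with d = y − 2.7418:
  bottom plate: d = -2.1418 in → contributes +31.632 in⁴
  web plate: d = 1.4582 in → contributes +19.993 in⁴
  top plate: d = 4.7832 in → contributes +41.705 in⁴
Total I = 93.33 in⁴.
Radius of gyration: k = √(I/A) = √(93.33 / 12.44) = 2.739 in.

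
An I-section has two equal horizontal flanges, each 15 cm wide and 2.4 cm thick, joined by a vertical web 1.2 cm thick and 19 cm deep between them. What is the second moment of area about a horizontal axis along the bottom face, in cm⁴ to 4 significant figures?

Decompose the section into non-overlapping parts with the origin at the bottom-left of its bounding rectangle.
Bottom flange: 15 × 2.4, A = 36 cm², y = 1.2 cm, Ī = 17.28 cm⁴.
Web: 1.2 × 19, A = 22.8 cm², y = 11.9 cm, Ī = 685.9 cm⁴.
Top flange: 15 × 2.4, A = 36 cm², y = 22.6 cm, Ī = 17.28 cm⁴.
Transfer each piece to the base of the section using Ī + A·d² with d = y − 0:
  bottom flange: d = 1.2 cm → contributes +69.12 cm⁴
  web: d = 11.9 cm → contributes +3914.61 cm⁴
  top flange: d = 22.6 cm → contributes +18404.6 cm⁴
Total I = 22388.4 cm⁴.

I_base ≈ 2.239 × 10⁴ cm⁴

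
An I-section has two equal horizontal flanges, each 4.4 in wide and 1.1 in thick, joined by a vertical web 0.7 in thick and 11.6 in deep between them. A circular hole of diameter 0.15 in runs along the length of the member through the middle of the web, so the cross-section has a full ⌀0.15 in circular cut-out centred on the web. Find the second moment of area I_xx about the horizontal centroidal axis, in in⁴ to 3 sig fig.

Treat the section as a set of non-overlapping primitives; coordinates are from the bounding-box lower-left.
Bottom flange: 4.4 × 1.1, A = 4.84 in², y = 0.55 in, Ī = 0.48803 in⁴.
Web: 0.7 × 11.6, A = 8.12 in², y = 6.9 in, Ī = 91.052 in⁴.
Top flange: 4.4 × 1.1, A = 4.84 in², y = 13.25 in, Ī = 0.48803 in⁴.
Hole (subtracted): ⌀0.15, A = 0.017671 in², y = 6.9 in, Ī = 0.00002485 in⁴.
By symmetry the centroid is at mid-height, ȳ = 6.9 in.
Transfer each piece to the horizontal centroidal axis using Ī + A·d² with d = y − 6.9:
  bottom flange: d = -6.35 in → contributes +195.65 in⁴
  web: d = 0 in → contributes +91.052 in⁴
  top flange: d = 6.35 in → contributes +195.65 in⁴
  hole: d = 0 in → contributes −0.00002485 in⁴
Total I = 482.35 in⁴.

I_xx ≈ 482 in⁴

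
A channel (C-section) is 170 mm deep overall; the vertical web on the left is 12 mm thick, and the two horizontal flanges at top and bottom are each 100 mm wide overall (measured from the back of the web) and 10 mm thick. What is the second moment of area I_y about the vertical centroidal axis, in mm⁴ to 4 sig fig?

Decompose the section into non-overlapping parts with the origin at the bottom-left of its bounding rectangle.
Web: 12 × 170, A = 2 040 mm², x = 6 mm, Ī = 24 480 mm⁴.
Top flange (beyond web): 88 × 10, A = 880 mm², x = 56 mm, Ī = 567 893 mm⁴.
Bottom flange (beyond web): 88 × 10, A = 880 mm², x = 56 mm, Ī = 567 893 mm⁴.
Centroid: x̄ = ΣA·x / ΣA = 29.1579 mm.
Transfer each piece to the vertical centroidal axis using Ī + A·d² with d = x − 29.1579:
  web: d = -23.1579 mm → contributes +1 118 508 mm⁴
  top flange (beyond web): d = 26.8421 mm → contributes +1 201 932 mm⁴
  bottom flange (beyond web): d = 26.8421 mm → contributes +1 201 932 mm⁴
Total I = 3 522 372 mm⁴.

I_y ≈ 3.522 × 10⁶ mm⁴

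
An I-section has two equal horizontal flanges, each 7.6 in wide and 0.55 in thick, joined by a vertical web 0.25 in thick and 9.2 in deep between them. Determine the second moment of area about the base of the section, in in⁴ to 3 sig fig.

I_base ≈ 498 in⁴

Split into non-overlapping primitives; take the origin at the lower-left of the bounding box.
Bottom flange: 7.6 × 0.55, A = 4.18 in², y = 0.275 in, Ī = 0.10537 in⁴.
Web: 0.25 × 9.2, A = 2.3 in², y = 5.15 in, Ī = 16.223 in⁴.
Top flange: 7.6 × 0.55, A = 4.18 in², y = 10.025 in, Ī = 0.10537 in⁴.
Transfer each piece to the bottom edge using Ī + A·d² with d = y − 0:
  bottom flange: d = 0.275 in → contributes +0.42148 in⁴
  web: d = 5.15 in → contributes +77.224 in⁴
  top flange: d = 10.025 in → contributes +420.2 in⁴
Total I = 497.84 in⁴.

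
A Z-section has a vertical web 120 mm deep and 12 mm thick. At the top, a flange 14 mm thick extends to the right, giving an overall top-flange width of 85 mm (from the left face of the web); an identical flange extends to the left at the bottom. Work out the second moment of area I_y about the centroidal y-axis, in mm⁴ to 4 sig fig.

Break the section into simple shapes (no overlaps), measuring from the bottom-left corner of the bounding box.
Web: 12 × 120, A = 1 440 mm², x = 79 mm, Ī = 17 280 mm⁴.
Top flange (beyond web): 73 × 14, A = 1 022 mm², x = 121.5 mm, Ī = 453 853 mm⁴.
Bottom flange (beyond web): 73 × 14, A = 1 022 mm², x = 36.5 mm, Ī = 453 853 mm⁴.
Centroid: x̄ = ΣA·x / ΣA = 79 mm.
Transfer each piece to the centroidal y-axis using Ī + A·d² with d = x − 79:
  web: d = 0 mm → contributes +17 280 mm⁴
  top flange (beyond web): d = 42.5 mm → contributes +2 299 841 mm⁴
  bottom flange (beyond web): d = -42.5 mm → contributes +2 299 841 mm⁴
Total I = 4 616 961 mm⁴.

I_y ≈ 4.617 × 10⁶ mm⁴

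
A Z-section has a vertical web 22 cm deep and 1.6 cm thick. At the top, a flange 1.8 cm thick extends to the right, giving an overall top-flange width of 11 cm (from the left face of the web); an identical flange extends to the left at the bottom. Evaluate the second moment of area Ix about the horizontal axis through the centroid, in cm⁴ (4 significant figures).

Decompose the section into non-overlapping parts with the origin at the bottom-left of its bounding rectangle.
Web: 1.6 × 22, A = 35.2 cm², y = 11 cm, Ī = 1419.73 cm⁴.
Top flange (beyond web): 9.4 × 1.8, A = 16.92 cm², y = 21.1 cm, Ī = 4.5684 cm⁴.
Bottom flange (beyond web): 9.4 × 1.8, A = 16.92 cm², y = 0.9 cm, Ī = 4.5684 cm⁴.
Centroid: ȳ = ΣA·y / ΣA = 11 cm.
Transfer each piece to the horizontal axis through the centroid using Ī + A·d² with d = y − 11:
  web: d = 0 cm → contributes +1419.73 cm⁴
  top flange (beyond web): d = 10.1 cm → contributes +1730.58 cm⁴
  bottom flange (beyond web): d = -10.1 cm → contributes +1730.58 cm⁴
Total I = 4880.89 cm⁴.

Ix ≈ 4881 cm⁴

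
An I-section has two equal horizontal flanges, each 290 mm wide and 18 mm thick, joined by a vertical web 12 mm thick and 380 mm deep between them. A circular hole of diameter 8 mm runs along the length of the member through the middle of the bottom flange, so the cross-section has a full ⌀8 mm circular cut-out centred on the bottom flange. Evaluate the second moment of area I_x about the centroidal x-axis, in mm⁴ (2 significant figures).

I_x ≈ 4.7 × 10⁸ mm⁴

Split into non-overlapping primitives; take the origin at the lower-left of the bounding box.
Bottom flange: 290 × 18, A = 5 220 mm², y = 9 mm, Ī = 140 940 mm⁴.
Web: 12 × 380, A = 4 560 mm², y = 208 mm, Ī = 54 872 000 mm⁴.
Top flange: 290 × 18, A = 5 220 mm², y = 407 mm, Ī = 140 940 mm⁴.
Hole (subtracted): ⌀8, A = 50.27 mm², y = 9 mm, Ī = 201.1 mm⁴.
Centroid: ȳ = ΣA·y / ΣA = 208.7 mm.
Transfer each piece to the centroidal x-axis using Ī + A·d² with d = y − 208.7:
  bottom flange: d = -199.7 mm → contributes +208 250 587 mm⁴
  web: d = -0.6691 mm → contributes +54 874 041 mm⁴
  top flange: d = 198.3 mm → contributes +205 470 407 mm⁴
  hole: d = -199.7 mm → contributes −2 004 173 mm⁴
Total I = 466 590 863 mm⁴.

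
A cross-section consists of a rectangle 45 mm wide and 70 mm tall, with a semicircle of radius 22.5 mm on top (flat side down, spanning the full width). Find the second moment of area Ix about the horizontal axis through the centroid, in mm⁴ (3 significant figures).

Ix ≈ 2.57 × 10⁶ mm⁴

Treat the section as a set of non-overlapping primitives; coordinates are from the bounding-box lower-left.
Rectangular body: 45 × 70, A = 3 150 mm², y = 35 mm, Ī = 1 286 250 mm⁴.
Semicircular cap: semicircle r = 22.5, A = 795.22 mm², y = 79.549 mm, Ī = 28 130 mm⁴.
Centroid: ȳ = ΣA·y / ΣA = 43.98 mm.
Transfer each piece to the horizontal axis through the centroid using Ī + A·d² with d = y − 43.98:
  rectangular body: d = -8.9796 mm → contributes +1 540 242 mm⁴
  semicircular cap: d = 35.57 mm → contributes +1 034 241 mm⁴
Total I = 2 574 484 mm⁴.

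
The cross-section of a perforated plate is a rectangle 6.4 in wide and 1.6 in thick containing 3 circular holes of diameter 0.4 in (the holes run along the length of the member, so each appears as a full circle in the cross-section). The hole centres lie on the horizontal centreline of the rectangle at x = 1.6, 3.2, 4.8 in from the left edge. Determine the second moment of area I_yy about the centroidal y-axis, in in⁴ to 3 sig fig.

I_yy ≈ 34.3 in⁴

Break the section into simple shapes (no overlaps), measuring from the bottom-left corner of the bounding box.
Plate: 6.4 × 1.6, A = 10.24 in², x = 3.2 in, Ī = 34.953 in⁴.
Hole 1 (subtracted): ⌀0.4, A = 0.12566 in², x = 1.6 in, Ī = 0.0012566 in⁴.
Hole 2 (subtracted): ⌀0.4, A = 0.12566 in², x = 3.2 in, Ī = 0.0012566 in⁴.
Hole 3 (subtracted): ⌀0.4, A = 0.12566 in², x = 4.8 in, Ī = 0.0012566 in⁴.
By symmetry the centroid is at mid-width, x̄ = 3.2 in.
Transfer each piece to the centroidal y-axis using Ī + A·d² with d = x − 3.2:
  plate: d = 0 in → contributes +34.953 in⁴
  hole 1: d = -1.6 in → contributes −0.32296 in⁴
  hole 2: d = 0 in → contributes −0.0012566 in⁴
  hole 3: d = 1.6 in → contributes −0.32296 in⁴
Total I = 34.305 in⁴.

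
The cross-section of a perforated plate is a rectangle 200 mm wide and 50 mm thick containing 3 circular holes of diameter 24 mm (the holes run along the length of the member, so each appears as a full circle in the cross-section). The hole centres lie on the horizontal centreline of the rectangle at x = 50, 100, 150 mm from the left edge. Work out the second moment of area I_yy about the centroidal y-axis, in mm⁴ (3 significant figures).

I_yy ≈ 3.10 × 10⁷ mm⁴

Treat the section as a set of non-overlapping primitives; coordinates are from the bounding-box lower-left.
Plate: 200 × 50, A = 10 000 mm², x = 100 mm, Ī = 33 333 333 mm⁴.
Hole 1 (subtracted): ⌀24, A = 452.39 mm², x = 50 mm, Ī = 16 286 mm⁴.
Hole 2 (subtracted): ⌀24, A = 452.39 mm², x = 100 mm, Ī = 16 286 mm⁴.
Hole 3 (subtracted): ⌀24, A = 452.39 mm², x = 150 mm, Ī = 16 286 mm⁴.
By symmetry the centroid is at mid-width, x̄ = 100 mm.
Transfer each piece to the centroidal y-axis using Ī + A·d² with d = x − 100:
  plate: d = 0 mm → contributes +33 333 333 mm⁴
  hole 1: d = -50 mm → contributes −1 147 259 mm⁴
  hole 2: d = 0 mm → contributes −16 286 mm⁴
  hole 3: d = 50 mm → contributes −1 147 259 mm⁴
Total I = 31 022 529 mm⁴.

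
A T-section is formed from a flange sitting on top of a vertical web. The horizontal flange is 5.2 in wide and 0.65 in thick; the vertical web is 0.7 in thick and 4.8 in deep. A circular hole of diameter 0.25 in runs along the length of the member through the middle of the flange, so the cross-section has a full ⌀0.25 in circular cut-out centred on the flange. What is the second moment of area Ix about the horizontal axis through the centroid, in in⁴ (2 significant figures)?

Ix ≈ 19 in⁴

Treat the section as a set of non-overlapping primitives; coordinates are from the bounding-box lower-left.
Flange: 5.2 × 0.65, A = 3.38 in², y = 5.125 in, Ī = 0.119 in⁴.
Web: 0.7 × 4.8, A = 3.36 in², y = 2.4 in, Ī = 6.451 in⁴.
Hole (subtracted): ⌀0.25, A = 0.04909 in², y = 5.125 in, Ī = 0.0001917 in⁴.
Centroid: ȳ = ΣA·y / ΣA = 3.757 in.
Transfer each piece to the horizontal axis through the centroid using Ī + A·d² with d = y − 3.757:
  flange: d = 1.368 in → contributes +6.448 in⁴
  web: d = -1.357 in → contributes +12.63 in⁴
  hole: d = 1.368 in → contributes −0.09211 in⁴
Total I = 18.99 in⁴.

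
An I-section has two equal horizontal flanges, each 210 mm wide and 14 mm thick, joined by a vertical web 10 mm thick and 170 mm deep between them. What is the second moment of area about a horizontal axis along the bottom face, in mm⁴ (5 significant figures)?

Decompose the section into non-overlapping parts with the origin at the bottom-left of its bounding rectangle.
Bottom flange: 210 × 14, A = 2 940 mm², y = 7 mm, Ī = 48 020 mm⁴.
Web: 10 × 170, A = 1 700 mm², y = 99 mm, Ī = 4 094 167 mm⁴.
Top flange: 210 × 14, A = 2 940 mm², y = 191 mm, Ī = 48 020 mm⁴.
Transfer each piece to a horizontal axis along the bottom face using Ī + A·d² with d = y − 0:
  bottom flange: d = 7 mm → contributes +192 080 mm⁴
  web: d = 99 mm → contributes +20 755 867 mm⁴
  top flange: d = 191 mm → contributes +107 302 160 mm⁴
Total I = 128 250 107 mm⁴.

I_base ≈ 1.2825 × 10⁸ mm⁴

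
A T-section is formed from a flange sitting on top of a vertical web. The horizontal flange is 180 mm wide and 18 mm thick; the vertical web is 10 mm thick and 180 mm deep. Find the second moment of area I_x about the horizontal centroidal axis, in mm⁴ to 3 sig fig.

I_x ≈ 1.63 × 10⁷ mm⁴

Decompose the section into non-overlapping parts with the origin at the bottom-left of its bounding rectangle.
Flange: 180 × 18, A = 3 240 mm², y = 189 mm, Ī = 87 480 mm⁴.
Web: 10 × 180, A = 1 800 mm², y = 90 mm, Ī = 4 860 000 mm⁴.
Centroid: ȳ = ΣA·y / ΣA = 153.64 mm.
Transfer each piece to the horizontal centroidal axis using Ī + A·d² with d = y − 153.64:
  flange: d = 35.357 mm → contributes +4 137 893 mm⁴
  web: d = -63.643 mm → contributes +12 150 744 mm⁴
Total I = 16 288 637 mm⁴.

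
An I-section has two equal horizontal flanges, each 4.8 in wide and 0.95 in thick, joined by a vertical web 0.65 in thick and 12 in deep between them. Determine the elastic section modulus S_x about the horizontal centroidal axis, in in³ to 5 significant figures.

S_x ≈ 68.582 in³

Split into non-overlapping primitives; take the origin at the lower-left of the bounding box.
Bottom flange: 4.8 × 0.95, A = 4.56 in², y = 0.475 in, Ī = 0.34295 in⁴.
Web: 0.65 × 12, A = 7.8 in², y = 6.95 in, Ī = 93.6 in⁴.
Top flange: 4.8 × 0.95, A = 4.56 in², y = 13.425 in, Ī = 0.34295 in⁴.
By symmetry the centroid is at mid-height, ȳ = 6.95 in.
Transfer each piece to the horizontal centroidal axis using Ī + A·d² with d = y − 6.95:
  bottom flange: d = -6.475 in → contributes +191.5238 in⁴
  web: d = 0 in → contributes +93.6 in⁴
  top flange: d = 6.475 in → contributes +191.5238 in⁴
Total I = 476.6476 in⁴.
Extreme fibre distance c = 6.95 in; S = I/c = 68.58239 in³.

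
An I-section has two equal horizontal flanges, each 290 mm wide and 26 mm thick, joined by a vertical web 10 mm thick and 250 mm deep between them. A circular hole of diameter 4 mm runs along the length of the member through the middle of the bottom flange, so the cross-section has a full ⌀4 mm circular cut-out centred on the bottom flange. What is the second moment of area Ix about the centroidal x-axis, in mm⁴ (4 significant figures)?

Ix ≈ 3.008 × 10⁸ mm⁴

Split into non-overlapping primitives; take the origin at the lower-left of the bounding box.
Bottom flange: 290 × 26, A = 7 540 mm², y = 13 mm, Ī = 424 753 mm⁴.
Web: 10 × 250, A = 2 500 mm², y = 151 mm, Ī = 13 020 833 mm⁴.
Top flange: 290 × 26, A = 7 540 mm², y = 289 mm, Ī = 424 753 mm⁴.
Hole (subtracted): ⌀4, A = 12.5664 mm², y = 13 mm, Ī = 12.5664 mm⁴.
Centroid: ȳ = ΣA·y / ΣA = 151.099 mm.
Transfer each piece to the centroidal x-axis using Ī + A·d² with d = y − 151.099:
  bottom flange: d = -138.099 mm → contributes +144 222 015 mm⁴
  web: d = -0.0987144 mm → contributes +13 020 858 mm⁴
  top flange: d = 137.901 mm → contributes +143 811 158 mm⁴
  hole: d = -138.099 mm → contributes −239 669 mm⁴
Total I = 300 814 362 mm⁴.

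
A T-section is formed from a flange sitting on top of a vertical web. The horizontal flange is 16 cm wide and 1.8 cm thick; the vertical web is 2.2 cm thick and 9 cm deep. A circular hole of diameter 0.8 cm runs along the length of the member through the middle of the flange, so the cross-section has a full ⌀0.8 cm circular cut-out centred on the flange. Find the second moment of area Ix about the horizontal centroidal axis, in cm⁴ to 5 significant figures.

Ix ≈ 481.09 cm⁴

Split into non-overlapping primitives; take the origin at the lower-left of the bounding box.
Flange: 16 × 1.8, A = 28.8 cm², y = 9.9 cm, Ī = 7.776 cm⁴.
Web: 2.2 × 9, A = 19.8 cm², y = 4.5 cm, Ī = 133.65 cm⁴.
Hole (subtracted): ⌀0.8, A = 0.5026548 cm², y = 9.9 cm, Ī = 0.02010619 cm⁴.
Centroid: ȳ = ΣA·y / ΣA = 7.677008 cm.
Transfer each piece to the horizontal centroidal axis using Ī + A·d² with d = y − 7.677008:
  flange: d = 2.222992 cm → contributes +150.0967 cm⁴
  web: d = -3.177008 cm → contributes +333.499 cm⁴
  hole: d = 2.222992 cm → contributes −2.504072 cm⁴
Total I = 481.0916 cm⁴.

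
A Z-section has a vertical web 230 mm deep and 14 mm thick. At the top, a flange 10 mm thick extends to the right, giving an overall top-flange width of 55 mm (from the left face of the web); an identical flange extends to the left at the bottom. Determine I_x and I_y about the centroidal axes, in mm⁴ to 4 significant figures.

I_x ≈ 2.412 × 10⁷ mm⁴, I_y ≈ 7.876 × 10⁵ mm⁴

Split into non-overlapping primitives; take the origin at the lower-left of the bounding box.
Web: 14 × 230, A = 3 220 mm², y = 115 mm, Ī = 14 194 833 mm⁴.
Top flange (beyond web): 41 × 10, A = 410 mm², y = 225 mm, Ī = 3416.67 mm⁴.
Bottom flange (beyond web): 41 × 10, A = 410 mm², y = 5 mm, Ī = 3416.67 mm⁴.
Centroid: ȳ = ΣA·y / ΣA = 115 mm.
Transfer each piece to the centroidal x-axis using Ī + A·d² with d = y − 115:
  web: d = 0 mm → contributes +14 194 833 mm⁴
  top flange (beyond web): d = 110 mm → contributes +4 964 417 mm⁴
  bottom flange (beyond web): d = -110 mm → contributes +4 964 417 mm⁴
Total I = 24 123 667 mm⁴.
For the y-axis: x̄ = 48 mm.
Repeating about the centroidal y-axis gives I_y = 787 587 mm⁴.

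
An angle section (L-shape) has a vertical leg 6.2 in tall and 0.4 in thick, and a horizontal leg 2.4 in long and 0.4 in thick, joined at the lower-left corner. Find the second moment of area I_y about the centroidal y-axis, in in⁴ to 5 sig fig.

I_y ≈ 1.1708 in⁴

Split into non-overlapping primitives; take the origin at the lower-left of the bounding box.
Vertical leg: 0.4 × 6.2, A = 2.48 in², x = 0.2 in, Ī = 0.03306667 in⁴.
Horizontal leg (remainder): 2 × 0.4, A = 0.8 in², x = 1.4 in, Ī = 0.2666667 in⁴.
Centroid: x̄ = ΣA·x / ΣA = 0.4926829 in.
Transfer each piece to the centroidal y-axis using Ī + A·d² with d = x − 0.4926829:
  vertical leg: d = -0.2926829 in → contributes +0.2455116 in⁴
  horizontal leg (remainder): d = 0.9073171 in → contributes +0.9252461 in⁴
Total I = 1.170758 in⁴.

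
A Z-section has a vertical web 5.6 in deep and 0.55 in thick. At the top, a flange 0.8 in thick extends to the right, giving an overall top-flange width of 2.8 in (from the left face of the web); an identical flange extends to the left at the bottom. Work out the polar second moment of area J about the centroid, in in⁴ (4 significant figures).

J ≈ 37.63 in⁴

Decompose the section into non-overlapping parts with the origin at the bottom-left of its bounding rectangle.
Web: 0.55 × 5.6, A = 3.08 in², y = 2.8 in, Ī = 8.04907 in⁴.
Top flange (beyond web): 2.25 × 0.8, A = 1.8 in², y = 5.2 in, Ī = 0.096 in⁴.
Bottom flange (beyond web): 2.25 × 0.8, A = 1.8 in², y = 0.4 in, Ī = 0.096 in⁴.
Centroid: ȳ = ΣA·y / ΣA = 2.8 in.
Transfer each piece to the centroidal x-axis using Ī + A·d² with d = y − 2.8:
  web: d = 0 in → contributes +8.04907 in⁴
  top flange (beyond web): d = 2.4 in → contributes +10.464 in⁴
  bottom flange (beyond web): d = -2.4 in → contributes +10.464 in⁴
Total I = 28.9771 in⁴.
For the y-axis: x̄ = 2.525 in.
Repeating about the centroidal y-axis gives I_y = 8.65239 in⁴.
Polar second moment: J = I_x + I_y = 37.6295 in⁴.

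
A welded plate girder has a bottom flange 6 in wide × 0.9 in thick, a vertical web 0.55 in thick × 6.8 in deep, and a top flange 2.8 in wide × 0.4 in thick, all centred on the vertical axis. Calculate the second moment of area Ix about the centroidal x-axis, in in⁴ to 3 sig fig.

Break the section into simple shapes (no overlaps), measuring from the bottom-left corner of the bounding box.
Bottom plate: 6 × 0.9, A = 5.4 in², y = 0.45 in, Ī = 0.3645 in⁴.
Web plate: 0.55 × 6.8, A = 3.74 in², y = 4.3 in, Ī = 14.411 in⁴.
Top plate: 2.8 × 0.4, A = 1.12 in², y = 7.9 in, Ī = 0.014933 in⁴.
Centroid: ȳ = ΣA·y / ΣA = 2.6667 in.
Transfer each piece to the centroidal x-axis using Ī + A·d² with d = y − 2.6667:
  bottom plate: d = -2.2167 in → contributes +26.898 in⁴
  web plate: d = 1.6333 in → contributes +24.389 in⁴
  top plate: d = 5.2333 in → contributes +30.689 in⁴
Total I = 81.976 in⁴.

Ix ≈ 82.0 in⁴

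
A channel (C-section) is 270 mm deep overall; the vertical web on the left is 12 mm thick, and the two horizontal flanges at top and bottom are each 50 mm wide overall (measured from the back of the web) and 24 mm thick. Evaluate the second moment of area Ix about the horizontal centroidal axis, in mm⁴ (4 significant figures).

Split into non-overlapping primitives; take the origin at the lower-left of the bounding box.
Web: 12 × 270, A = 3 240 mm², y = 135 mm, Ī = 19 683 000 mm⁴.
Top flange (beyond web): 38 × 24, A = 912 mm², y = 258 mm, Ī = 43 776 mm⁴.
Bottom flange (beyond web): 38 × 24, A = 912 mm², y = 12 mm, Ī = 43 776 mm⁴.
By symmetry the centroid is at mid-height, ȳ = 135 mm.
Transfer each piece to the horizontal centroidal axis using Ī + A·d² with d = y − 135:
  web: d = 0 mm → contributes +19 683 000 mm⁴
  top flange (beyond web): d = 123 mm → contributes +13 841 424 mm⁴
  bottom flange (beyond web): d = -123 mm → contributes +13 841 424 mm⁴
Total I = 47 365 848 mm⁴.

Ix ≈ 4.737 × 10⁷ mm⁴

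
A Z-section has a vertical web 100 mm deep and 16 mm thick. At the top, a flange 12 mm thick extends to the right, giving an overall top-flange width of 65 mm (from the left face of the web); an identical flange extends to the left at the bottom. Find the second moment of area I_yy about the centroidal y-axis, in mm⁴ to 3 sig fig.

Decompose the section into non-overlapping parts with the origin at the bottom-left of its bounding rectangle.
Web: 16 × 100, A = 1 600 mm², x = 57 mm, Ī = 34 133 mm⁴.
Top flange (beyond web): 49 × 12, A = 588 mm², x = 89.5 mm, Ī = 117 649 mm⁴.
Bottom flange (beyond web): 49 × 12, A = 588 mm², x = 24.5 mm, Ī = 117 649 mm⁴.
Centroid: x̄ = ΣA·x / ΣA = 57 mm.
Transfer each piece to the centroidal y-axis using Ī + A·d² with d = x − 57:
  web: d = 0 mm → contributes +34 133 mm⁴
  top flange (beyond web): d = 32.5 mm → contributes +738 724 mm⁴
  bottom flange (beyond web): d = -32.5 mm → contributes +738 724 mm⁴
Total I = 1 511 581 mm⁴.

I_yy ≈ 1.51 × 10⁶ mm⁴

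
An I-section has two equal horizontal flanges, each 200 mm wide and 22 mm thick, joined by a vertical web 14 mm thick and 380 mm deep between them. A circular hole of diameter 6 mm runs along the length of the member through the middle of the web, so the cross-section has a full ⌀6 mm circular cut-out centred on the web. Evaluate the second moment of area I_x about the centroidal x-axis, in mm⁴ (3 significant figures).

I_x ≈ 4.20 × 10⁸ mm⁴

Split into non-overlapping primitives; take the origin at the lower-left of the bounding box.
Bottom flange: 200 × 22, A = 4 400 mm², y = 11 mm, Ī = 177 467 mm⁴.
Web: 14 × 380, A = 5 320 mm², y = 212 mm, Ī = 64 017 333 mm⁴.
Top flange: 200 × 22, A = 4 400 mm², y = 413 mm, Ī = 177 467 mm⁴.
Hole (subtracted): ⌀6, A = 28.274 mm², y = 212 mm, Ī = 63.617 mm⁴.
By symmetry the centroid is at mid-height, ȳ = 212 mm.
Transfer each piece to the centroidal x-axis using Ī + A·d² with d = y − 212:
  bottom flange: d = -201 mm → contributes +177 941 867 mm⁴
  web: d = 0 mm → contributes +64 017 333 mm⁴
  top flange: d = 201 mm → contributes +177 941 867 mm⁴
  hole: d = 0 mm → contributes −63.617 mm⁴
Total I = 419 901 003 mm⁴.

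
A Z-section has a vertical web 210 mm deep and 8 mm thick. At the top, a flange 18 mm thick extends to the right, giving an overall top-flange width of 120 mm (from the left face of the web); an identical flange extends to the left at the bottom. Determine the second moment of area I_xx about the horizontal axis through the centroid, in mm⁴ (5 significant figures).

Break the section into simple shapes (no overlaps), measuring from the bottom-left corner of the bounding box.
Web: 8 × 210, A = 1 680 mm², y = 105 mm, Ī = 6 174 000 mm⁴.
Top flange (beyond web): 112 × 18, A = 2 016 mm², y = 201 mm, Ī = 54 432 mm⁴.
Bottom flange (beyond web): 112 × 18, A = 2 016 mm², y = 9 mm, Ī = 54 432 mm⁴.
Centroid: ȳ = ΣA·y / ΣA = 105 mm.
Transfer each piece to the horizontal axis through the centroid using Ī + A·d² with d = y − 105:
  web: d = 0 mm → contributes +6 174 000 mm⁴
  top flange (beyond web): d = 96 mm → contributes +18 633 888 mm⁴
  bottom flange (beyond web): d = -96 mm → contributes +18 633 888 mm⁴
Total I = 43 441 776 mm⁴.

I_xx ≈ 4.3442 × 10⁷ mm⁴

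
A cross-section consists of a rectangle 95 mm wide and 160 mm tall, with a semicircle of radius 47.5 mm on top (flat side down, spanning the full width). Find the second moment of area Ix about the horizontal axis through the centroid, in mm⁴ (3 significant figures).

Ix ≈ 6.18 × 10⁷ mm⁴

Treat the section as a set of non-overlapping primitives; coordinates are from the bounding-box lower-left.
Rectangular body: 95 × 160, A = 15 200 mm², y = 80 mm, Ī = 32 426 667 mm⁴.
Semicircular cap: semicircle r = 47.5, A = 3544.1 mm², y = 180.16 mm, Ī = 558 736 mm⁴.
Centroid: ȳ = ΣA·y / ΣA = 98.938 mm.
Transfer each piece to the horizontal axis through the centroid using Ī + A·d² with d = y − 98.938:
  rectangular body: d = -18.938 mm → contributes +37 878 136 mm⁴
  semicircular cap: d = 81.222 mm → contributes +23 939 034 mm⁴
Total I = 61 817 170 mm⁴.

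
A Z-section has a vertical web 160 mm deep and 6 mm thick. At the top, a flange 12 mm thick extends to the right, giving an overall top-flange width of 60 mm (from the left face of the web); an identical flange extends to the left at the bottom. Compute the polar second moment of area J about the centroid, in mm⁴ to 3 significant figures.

J ≈ 1.06 × 10⁷ mm⁴

Break the section into simple shapes (no overlaps), measuring from the bottom-left corner of the bounding box.
Web: 6 × 160, A = 960 mm², y = 80 mm, Ī = 2 048 000 mm⁴.
Top flange (beyond web): 54 × 12, A = 648 mm², y = 154 mm, Ī = 7 776 mm⁴.
Bottom flange (beyond web): 54 × 12, A = 648 mm², y = 6 mm, Ī = 7 776 mm⁴.
Centroid: ȳ = ΣA·y / ΣA = 80 mm.
Transfer each piece to the centroidal x-axis using Ī + A·d² with d = y − 80:
  web: d = 0 mm → contributes +2 048 000 mm⁴
  top flange (beyond web): d = 74 mm → contributes +3 556 224 mm⁴
  bottom flange (beyond web): d = -74 mm → contributes +3 556 224 mm⁴
Total I = 9 160 448 mm⁴.
For the y-axis: x̄ = 57 mm.
Repeating about the centroidal y-axis gives I_y = 1 484 208 mm⁴.
Polar second moment: J = I_x + I_y = 10 644 656 mm⁴.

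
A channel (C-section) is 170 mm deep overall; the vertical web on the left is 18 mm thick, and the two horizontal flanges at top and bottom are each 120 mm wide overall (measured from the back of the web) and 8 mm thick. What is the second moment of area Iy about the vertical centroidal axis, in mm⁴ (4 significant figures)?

Break the section into simple shapes (no overlaps), measuring from the bottom-left corner of the bounding box.
Web: 18 × 170, A = 3 060 mm², x = 9 mm, Ī = 82 620 mm⁴.
Top flange (beyond web): 102 × 8, A = 816 mm², x = 69 mm, Ī = 707 472 mm⁴.
Bottom flange (beyond web): 102 × 8, A = 816 mm², x = 69 mm, Ī = 707 472 mm⁴.
Centroid: x̄ = ΣA·x / ΣA = 29.8696 mm.
Transfer each piece to the vertical centroidal axis using Ī + A·d² with d = x − 29.8696:
  web: d = -20.8696 mm → contributes +1 415 369 mm⁴
  top flange (beyond web): d = 39.1304 mm → contributes +1 956 924 mm⁴
  bottom flange (beyond web): d = 39.1304 mm → contributes +1 956 924 mm⁴
Total I = 5 329 216 mm⁴.

Iy ≈ 5.329 × 10⁶ mm⁴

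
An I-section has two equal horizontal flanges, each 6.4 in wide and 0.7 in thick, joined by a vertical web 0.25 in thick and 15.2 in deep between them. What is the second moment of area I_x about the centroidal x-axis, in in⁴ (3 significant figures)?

I_x ≈ 640 in⁴

Treat the section as a set of non-overlapping primitives; coordinates are from the bounding-box lower-left.
Bottom flange: 6.4 × 0.7, A = 4.48 in², y = 0.35 in, Ī = 0.18293 in⁴.
Web: 0.25 × 15.2, A = 3.8 in², y = 8.3 in, Ī = 73.163 in⁴.
Top flange: 6.4 × 0.7, A = 4.48 in², y = 16.25 in, Ī = 0.18293 in⁴.
By symmetry the centroid is at mid-height, ȳ = 8.3 in.
Transfer each piece to the centroidal x-axis using Ī + A·d² with d = y − 8.3:
  bottom flange: d = -7.95 in → contributes +283.33 in⁴
  web: d = 0 in → contributes +73.163 in⁴
  top flange: d = 7.95 in → contributes +283.33 in⁴
Total I = 639.82 in⁴.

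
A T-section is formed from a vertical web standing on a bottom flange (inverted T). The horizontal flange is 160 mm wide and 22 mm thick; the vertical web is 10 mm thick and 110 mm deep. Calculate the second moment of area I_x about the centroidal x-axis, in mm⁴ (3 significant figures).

Treat the section as a set of non-overlapping primitives; coordinates are from the bounding-box lower-left.
Flange: 160 × 22, A = 3 520 mm², y = 11 mm, Ī = 141 973 mm⁴.
Web: 10 × 110, A = 1 100 mm², y = 77 mm, Ī = 1 109 167 mm⁴.
Centroid: ȳ = ΣA·y / ΣA = 26.714 mm.
Transfer each piece to the centroidal x-axis using Ī + A·d² with d = y − 26.714:
  flange: d = -15.714 mm → contributes +1 011 198 mm⁴
  web: d = 50.286 mm → contributes +3 890 685 mm⁴
Total I = 4 901 883 mm⁴.

I_x ≈ 4.90 × 10⁶ mm⁴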